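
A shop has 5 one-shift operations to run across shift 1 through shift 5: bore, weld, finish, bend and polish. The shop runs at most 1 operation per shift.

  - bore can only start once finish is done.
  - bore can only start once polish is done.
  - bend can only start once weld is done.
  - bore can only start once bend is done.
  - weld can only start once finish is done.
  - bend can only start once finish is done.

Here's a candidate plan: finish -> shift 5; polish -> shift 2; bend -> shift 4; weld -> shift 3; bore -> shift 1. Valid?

Invalid. bore can only start once finish is done.

bore can only start once polish is done — violated.
bore can only start once finish is done — violated.
bore can only start once bend is done — violated.
The shop runs at most 1 operation per shift — holds.
bend can only start once finish is done — violated.
bend can only start once weld is done — holds.
weld can only start once finish is done — violated.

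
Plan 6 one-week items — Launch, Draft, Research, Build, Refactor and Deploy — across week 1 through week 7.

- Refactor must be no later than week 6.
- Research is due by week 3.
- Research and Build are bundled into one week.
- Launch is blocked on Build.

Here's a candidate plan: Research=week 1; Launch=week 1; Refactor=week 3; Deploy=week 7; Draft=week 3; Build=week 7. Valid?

Refactor must be no later than week 6 — holds.
Launch is blocked on Build — violated.
Research is due by week 3 — holds.
Research and Build are bundled into one week — violated.

No. Launch is blocked on Build is not satisfied.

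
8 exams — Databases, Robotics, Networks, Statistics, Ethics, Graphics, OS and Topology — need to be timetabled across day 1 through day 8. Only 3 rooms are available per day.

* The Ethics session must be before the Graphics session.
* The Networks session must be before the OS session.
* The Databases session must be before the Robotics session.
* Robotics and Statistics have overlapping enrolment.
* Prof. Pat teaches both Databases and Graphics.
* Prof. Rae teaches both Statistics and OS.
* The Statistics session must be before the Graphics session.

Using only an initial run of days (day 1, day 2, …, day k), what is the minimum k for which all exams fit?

The precedence chain requires at least 2 distinct days.
With at most 3 per day and 8 exams, at least 3 days are needed.
3 works (last occupied day: day 3): for example Networks -> day 2, Graphics -> day 2, OS -> day 3, Statistics -> day 1, Topology -> day 3, Databases -> day 1, Robotics -> day 2, Ethics -> day 1.

3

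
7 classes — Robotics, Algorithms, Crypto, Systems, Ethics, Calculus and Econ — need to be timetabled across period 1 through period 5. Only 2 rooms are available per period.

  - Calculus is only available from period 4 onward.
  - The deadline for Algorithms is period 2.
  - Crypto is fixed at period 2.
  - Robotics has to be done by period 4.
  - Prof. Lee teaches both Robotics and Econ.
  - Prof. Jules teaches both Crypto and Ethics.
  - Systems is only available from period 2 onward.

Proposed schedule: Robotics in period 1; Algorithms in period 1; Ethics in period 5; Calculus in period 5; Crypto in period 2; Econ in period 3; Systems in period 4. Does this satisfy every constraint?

Yes

The deadline for Algorithms is period 2 — holds.
Only 2 rooms are available per period — holds.
Systems is only available from period 2 onward — holds.
Robotics has to be done by period 4 — holds.
Prof. Jules teaches both Crypto and Ethics — holds.
Calculus is only available from period 4 onward — holds.
Prof. Lee teaches both Robotics and Econ — holds.
Crypto is fixed at period 2 — holds.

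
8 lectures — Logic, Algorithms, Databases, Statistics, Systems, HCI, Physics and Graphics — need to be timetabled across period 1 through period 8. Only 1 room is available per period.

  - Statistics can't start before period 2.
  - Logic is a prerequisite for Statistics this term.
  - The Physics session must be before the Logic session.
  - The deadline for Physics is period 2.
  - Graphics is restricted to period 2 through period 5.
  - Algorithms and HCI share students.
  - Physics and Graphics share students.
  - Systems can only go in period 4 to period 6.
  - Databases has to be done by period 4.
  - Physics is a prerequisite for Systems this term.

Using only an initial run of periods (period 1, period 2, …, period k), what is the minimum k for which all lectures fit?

8 periods

The precedence chain requires at least 3 distinct periods.
With at most 1 per period and 8 lectures, at least 8 periods are needed.
Systems can't be placed before period 4, so the schedule must run through at least period 4.
8 works (last occupied period: period 8): for example Databases -> period 2; Algorithms -> period 7; Logic -> period 5; Physics -> period 1; HCI -> period 8; Systems -> period 4; Graphics -> period 3; Statistics -> period 6.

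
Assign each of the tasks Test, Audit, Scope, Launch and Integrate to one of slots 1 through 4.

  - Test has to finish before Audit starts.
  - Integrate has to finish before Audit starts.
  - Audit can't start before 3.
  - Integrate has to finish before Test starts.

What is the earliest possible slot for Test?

2

Precedence pushes Test to at least 2; downstream work caps Test at 3.
Test at 2 is achievable: Integrate in 1; Test in 2; Scope in 1; Launch in 1; Audit in 3.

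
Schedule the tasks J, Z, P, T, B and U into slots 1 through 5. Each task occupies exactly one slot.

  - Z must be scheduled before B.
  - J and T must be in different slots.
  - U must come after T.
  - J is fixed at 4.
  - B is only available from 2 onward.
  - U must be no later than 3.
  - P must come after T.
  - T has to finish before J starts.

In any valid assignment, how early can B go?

2

B is available from 2.
B at 2 is achievable: Z -> 1, U -> 2, B -> 2, P -> 2, T -> 1, J -> 4.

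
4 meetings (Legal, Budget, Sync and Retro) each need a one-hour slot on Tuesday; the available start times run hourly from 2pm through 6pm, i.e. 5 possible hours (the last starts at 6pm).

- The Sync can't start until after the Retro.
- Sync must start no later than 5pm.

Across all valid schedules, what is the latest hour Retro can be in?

4pm

Downstream work caps Retro at 4pm.
Retro at 4pm is achievable: Sync in 5pm; Retro in 4pm; Legal in 2pm; Budget in 2pm.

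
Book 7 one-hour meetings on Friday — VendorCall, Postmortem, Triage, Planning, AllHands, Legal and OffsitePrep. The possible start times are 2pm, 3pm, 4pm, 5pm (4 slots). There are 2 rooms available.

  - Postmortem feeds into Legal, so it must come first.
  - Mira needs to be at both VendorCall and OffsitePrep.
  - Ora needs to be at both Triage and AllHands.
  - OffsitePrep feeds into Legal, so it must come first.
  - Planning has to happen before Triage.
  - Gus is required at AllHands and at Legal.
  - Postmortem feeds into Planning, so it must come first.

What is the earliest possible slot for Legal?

3pm

Precedence pushes Legal to at least 3pm.
Legal at 3pm is achievable: OffsitePrep -> 2pm; Postmortem -> 2pm; Triage -> 4pm; AllHands -> 5pm; Planning -> 3pm; VendorCall -> 4pm; Legal -> 3pm.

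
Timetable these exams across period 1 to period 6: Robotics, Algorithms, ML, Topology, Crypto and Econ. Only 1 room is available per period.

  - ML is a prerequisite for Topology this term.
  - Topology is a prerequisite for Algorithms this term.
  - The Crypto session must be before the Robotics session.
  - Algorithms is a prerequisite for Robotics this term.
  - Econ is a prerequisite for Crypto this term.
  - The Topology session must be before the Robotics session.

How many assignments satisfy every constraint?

Splitting on Algorithms: it can be period 3 (1), period 4 (3), period 5 (6). Listing each branch's schedules as (Robotics, ML, Topology, Crypto, Econ) by period number:
Algorithms=period 3: (6,1,2,5,4) — 1.
Algorithms=period 4: (6,1,2,5,3) (6,1,3,5,2) (6,2,3,5,1) — 3.
Algorithms=period 5: (6,1,2,4,3) (6,1,3,4,2) (6,1,4,3,2) (6,2,3,4,1) (6,2,4,3,1) (6,3,4,2,1) — 6.
Summing: 1 + 3 + 6 = 10.

10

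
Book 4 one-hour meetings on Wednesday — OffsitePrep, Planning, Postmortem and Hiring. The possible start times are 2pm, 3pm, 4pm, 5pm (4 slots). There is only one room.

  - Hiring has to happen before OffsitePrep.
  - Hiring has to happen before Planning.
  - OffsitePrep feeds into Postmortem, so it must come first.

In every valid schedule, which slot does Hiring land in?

2pm

Downstream work caps Hiring at 3pm.
So Hiring is pinned to 2pm.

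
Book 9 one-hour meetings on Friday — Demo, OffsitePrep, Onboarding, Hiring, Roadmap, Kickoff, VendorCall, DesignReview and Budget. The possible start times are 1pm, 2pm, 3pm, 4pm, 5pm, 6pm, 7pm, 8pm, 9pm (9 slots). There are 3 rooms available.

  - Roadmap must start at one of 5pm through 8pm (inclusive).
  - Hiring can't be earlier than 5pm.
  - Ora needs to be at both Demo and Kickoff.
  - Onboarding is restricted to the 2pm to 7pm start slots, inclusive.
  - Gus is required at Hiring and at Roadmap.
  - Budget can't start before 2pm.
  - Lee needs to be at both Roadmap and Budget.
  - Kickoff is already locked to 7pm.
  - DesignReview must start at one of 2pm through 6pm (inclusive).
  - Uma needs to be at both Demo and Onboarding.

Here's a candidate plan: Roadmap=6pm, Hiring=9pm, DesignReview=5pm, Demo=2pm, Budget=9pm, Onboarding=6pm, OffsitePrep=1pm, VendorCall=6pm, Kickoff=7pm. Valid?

Yes, all constraints hold

Ora needs to be at both Demo and Kickoff — holds.
There are 3 rooms available — holds.
DesignReview must start at one of 2pm through 6pm (inclusive) — holds.
Onboarding is restricted to the 2pm to 7pm start slots, inclusive — holds.
Kickoff is already locked to 7pm — holds.
Lee needs to be at both Roadmap and Budget — holds.
Uma needs to be at both Demo and Onboarding — holds.
Roadmap must start at one of 5pm through 8pm (inclusive) — holds.
Gus is required at Hiring and at Roadmap — holds.
Hiring can't be earlier than 5pm — holds.
Budget can't start before 2pm — holds.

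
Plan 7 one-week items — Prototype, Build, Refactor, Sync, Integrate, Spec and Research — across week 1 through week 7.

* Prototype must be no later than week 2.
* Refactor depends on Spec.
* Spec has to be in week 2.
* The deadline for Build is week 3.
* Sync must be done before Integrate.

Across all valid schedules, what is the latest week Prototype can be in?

Prototype's own window allows nothing later than week 2.
Prototype at week 2 is achievable: Refactor in week 3; Integrate in week 2; Prototype in week 2; Spec in week 2; Build in week 1; Sync in week 1; Research in week 1.

week 2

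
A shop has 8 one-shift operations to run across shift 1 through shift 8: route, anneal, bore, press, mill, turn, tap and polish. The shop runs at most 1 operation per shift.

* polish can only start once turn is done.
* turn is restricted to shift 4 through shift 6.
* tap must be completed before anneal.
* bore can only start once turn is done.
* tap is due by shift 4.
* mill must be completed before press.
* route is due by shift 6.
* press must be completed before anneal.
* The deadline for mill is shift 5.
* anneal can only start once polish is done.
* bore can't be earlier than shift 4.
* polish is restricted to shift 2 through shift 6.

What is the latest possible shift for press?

shift 7

Precedence pushes press to at least shift 2; downstream work caps press at shift 7.
press at shift 7 is achievable: press in shift 7, route in shift 3, tap in shift 1, anneal in shift 8, turn in shift 4, bore in shift 6, polish in shift 5, mill in shift 2.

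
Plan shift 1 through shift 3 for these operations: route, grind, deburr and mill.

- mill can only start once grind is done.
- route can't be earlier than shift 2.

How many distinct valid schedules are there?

18

Splitting on route: it can be shift 2 (9), shift 3 (9). Listing each branch's schedules as (grind, deburr, mill) by shift number:
route=shift 2: (1,1,2) (1,1,3) (1,2,2) (1,2,3) (1,3,2) (1,3,3) (2,1,3) (2,2,3) (2,3,3) — 9.
route=shift 3: (1,1,2) (1,1,3) (1,2,2) (1,2,3) (1,3,2) (1,3,3) (2,1,3) (2,2,3) (2,3,3) — 9.
Summing: 9 + 9 = 18.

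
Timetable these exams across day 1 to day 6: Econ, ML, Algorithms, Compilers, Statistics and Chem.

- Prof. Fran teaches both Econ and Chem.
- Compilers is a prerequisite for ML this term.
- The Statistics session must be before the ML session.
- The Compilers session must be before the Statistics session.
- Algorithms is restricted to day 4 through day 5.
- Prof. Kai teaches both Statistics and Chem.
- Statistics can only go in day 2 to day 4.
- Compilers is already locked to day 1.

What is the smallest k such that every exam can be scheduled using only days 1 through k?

The precedence chain requires at least 3 distinct days.
Algorithms can't be placed before day 4, so the schedule must run through at least day 4.
4 works (last occupied day: day 4): for example Econ=day 1, ML=day 3, Statistics=day 2, Chem=day 3, Algorithms=day 4, Compilers=day 1.

4 days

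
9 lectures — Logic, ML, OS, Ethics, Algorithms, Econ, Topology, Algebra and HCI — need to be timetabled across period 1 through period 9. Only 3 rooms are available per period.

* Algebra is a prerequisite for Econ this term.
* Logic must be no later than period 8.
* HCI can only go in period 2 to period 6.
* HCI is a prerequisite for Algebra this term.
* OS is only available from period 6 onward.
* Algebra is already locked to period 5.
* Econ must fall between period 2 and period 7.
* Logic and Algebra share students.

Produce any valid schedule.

Algebra in period 5, ML in period 1, Algorithms in period 2, Topology in period 2, OS in period 6, HCI in period 2, Econ in period 6, Logic in period 1, Ethics in period 1

Checking: Algebra(period 5) before Econ(period 6); HCI(period 2) before Algebra(period 5); Logic(period 1) != Algebra(period 5); Logic=period 1 in [period 1,period 8]; HCI=period 2 in [period 2,period 6]; OS=period 6 in [period 6,period 9]; Algebra=period 5 in [period 5,period 5]; Econ=period 6 in [period 2,period 7]; max 3 per period (cap 3).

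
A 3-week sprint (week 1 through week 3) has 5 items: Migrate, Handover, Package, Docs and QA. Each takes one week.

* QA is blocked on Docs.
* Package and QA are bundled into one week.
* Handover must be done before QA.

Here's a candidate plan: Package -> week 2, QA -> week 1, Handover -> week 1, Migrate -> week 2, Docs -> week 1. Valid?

Handover must be done before QA — violated.
Package and QA are bundled into one week — violated.
QA is blocked on Docs — violated.

No. Package and QA are bundled into one week is not satisfied.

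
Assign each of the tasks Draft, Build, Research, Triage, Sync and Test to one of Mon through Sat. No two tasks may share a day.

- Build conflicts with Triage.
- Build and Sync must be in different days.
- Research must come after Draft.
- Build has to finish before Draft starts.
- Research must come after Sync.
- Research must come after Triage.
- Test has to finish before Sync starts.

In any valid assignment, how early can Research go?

Precedence pushes Research to at least Wed.
Research at Sat is achievable: Sync -> Thu; Research -> Sat; Draft -> Tue; Test -> Wed; Triage -> Fri; Build -> Mon.
Nothing earlier works — the conflict and capacity constraints rule out every day before Sat.

Sat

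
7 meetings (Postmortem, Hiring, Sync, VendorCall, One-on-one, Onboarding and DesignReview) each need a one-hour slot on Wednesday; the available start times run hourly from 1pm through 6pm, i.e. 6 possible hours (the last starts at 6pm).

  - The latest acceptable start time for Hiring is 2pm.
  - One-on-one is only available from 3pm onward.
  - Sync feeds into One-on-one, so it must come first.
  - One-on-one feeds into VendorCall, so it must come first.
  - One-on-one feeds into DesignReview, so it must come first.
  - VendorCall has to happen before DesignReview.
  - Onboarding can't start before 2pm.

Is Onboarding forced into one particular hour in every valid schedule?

Onboarding can be 2pm (e.g. Postmortem=1pm; One-on-one=3pm; VendorCall=4pm; Hiring=1pm; Onboarding=2pm; DesignReview=5pm; Sync=1pm) or 3pm (e.g. One-on-one=3pm; Sync=1pm; Postmortem=1pm; VendorCall=4pm; Onboarding=3pm; Hiring=1pm; DesignReview=5pm).

No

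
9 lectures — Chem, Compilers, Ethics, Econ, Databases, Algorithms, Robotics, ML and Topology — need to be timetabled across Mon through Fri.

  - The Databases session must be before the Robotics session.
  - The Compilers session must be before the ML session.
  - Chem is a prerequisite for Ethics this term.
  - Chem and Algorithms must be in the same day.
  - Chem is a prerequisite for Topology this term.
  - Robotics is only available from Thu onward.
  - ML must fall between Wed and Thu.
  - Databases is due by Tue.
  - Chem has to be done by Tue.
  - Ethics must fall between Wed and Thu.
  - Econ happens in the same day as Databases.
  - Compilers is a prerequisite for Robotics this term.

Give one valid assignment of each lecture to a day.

Algorithms in Mon; ML in Wed; Econ in Mon; Robotics in Thu; Compilers in Mon; Databases in Mon; Topology in Tue; Ethics in Wed; Chem in Mon

Checking: Chem(Mon) before Ethics(Wed); Compilers(Mon) before ML(Wed); Compilers(Mon) before Robotics(Thu); Databases(Mon) before Robotics(Thu); Chem(Mon) before Topology(Tue); Chem = Algorithms = Mon; Econ = Databases = Mon; ML=Wed in [Wed,Thu]; Robotics=Thu in [Thu,Fri]; Chem=Mon in [Mon,Tue]; Ethics=Wed in [Wed,Thu]; Databases=Mon in [Mon,Tue].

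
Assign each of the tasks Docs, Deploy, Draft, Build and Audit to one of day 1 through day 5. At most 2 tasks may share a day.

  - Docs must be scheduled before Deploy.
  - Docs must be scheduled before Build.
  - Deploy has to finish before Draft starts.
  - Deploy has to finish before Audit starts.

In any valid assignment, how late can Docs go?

Downstream work caps Docs at day 3.
Docs at day 3 is achievable: Audit -> day 5, Docs -> day 3, Draft -> day 5, Deploy -> day 4, Build -> day 4.

day 3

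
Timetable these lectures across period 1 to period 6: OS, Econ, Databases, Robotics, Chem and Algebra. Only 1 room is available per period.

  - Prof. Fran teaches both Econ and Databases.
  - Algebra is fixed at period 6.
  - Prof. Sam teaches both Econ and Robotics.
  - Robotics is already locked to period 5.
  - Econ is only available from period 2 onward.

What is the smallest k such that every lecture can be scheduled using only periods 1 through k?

With at most 1 per period and 6 lectures, at least 6 periods are needed.
Algebra can't be placed before period 6, so the schedule must run through at least period 6.
6 works (last occupied period: period 6): for example Databases -> period 3, Algebra -> period 6, Robotics -> period 5, Chem -> period 4, OS -> period 1, Econ -> period 2.

6 periods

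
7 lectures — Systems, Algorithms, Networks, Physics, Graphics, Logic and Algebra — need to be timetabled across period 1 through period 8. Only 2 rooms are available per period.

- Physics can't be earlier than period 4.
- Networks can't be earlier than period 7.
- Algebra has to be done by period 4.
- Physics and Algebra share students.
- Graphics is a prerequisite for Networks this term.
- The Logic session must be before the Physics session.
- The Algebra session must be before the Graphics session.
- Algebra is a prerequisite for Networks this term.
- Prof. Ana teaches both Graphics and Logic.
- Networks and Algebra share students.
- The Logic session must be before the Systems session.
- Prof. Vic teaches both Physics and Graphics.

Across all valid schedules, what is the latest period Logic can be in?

Downstream work caps Logic at period 7.
Logic at period 7 is achievable: Algebra=period 1, Systems=period 8, Algorithms=period 1, Logic=period 7, Networks=period 7, Graphics=period 2, Physics=period 8.

period 7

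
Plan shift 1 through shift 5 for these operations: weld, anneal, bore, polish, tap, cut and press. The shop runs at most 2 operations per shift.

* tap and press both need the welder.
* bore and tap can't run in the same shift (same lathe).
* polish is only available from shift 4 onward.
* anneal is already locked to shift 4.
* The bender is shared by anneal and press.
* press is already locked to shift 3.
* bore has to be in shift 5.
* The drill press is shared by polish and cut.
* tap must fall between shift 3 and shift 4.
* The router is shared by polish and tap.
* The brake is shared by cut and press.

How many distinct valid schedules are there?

6

Splitting on weld: it can be shift 1 (2), shift 2 (2), shift 3 (2). Listing each branch's schedules as (anneal, bore, polish, tap, cut, press) by shift number:
weld=shift 1: (4,5,5,4,1,3) (4,5,5,4,2,3) — 2.
weld=shift 2: (4,5,5,4,1,3) (4,5,5,4,2,3) — 2.
weld=shift 3: (4,5,5,4,1,3) (4,5,5,4,2,3) — 2.
Summing: 2 + 2 + 2 = 6.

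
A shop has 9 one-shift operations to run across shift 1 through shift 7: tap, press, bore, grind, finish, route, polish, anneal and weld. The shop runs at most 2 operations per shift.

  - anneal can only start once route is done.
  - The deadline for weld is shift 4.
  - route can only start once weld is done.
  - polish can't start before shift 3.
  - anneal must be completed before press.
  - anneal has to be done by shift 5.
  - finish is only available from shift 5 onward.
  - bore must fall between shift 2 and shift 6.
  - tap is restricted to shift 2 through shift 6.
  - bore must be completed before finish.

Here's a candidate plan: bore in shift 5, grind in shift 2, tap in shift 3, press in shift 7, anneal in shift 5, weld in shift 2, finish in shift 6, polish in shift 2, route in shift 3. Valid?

The deadline for weld is shift 4 — holds.
finish is only available from shift 5 onward — holds.
anneal must be completed before press — holds.
anneal has to be done by shift 5 — holds.
anneal can only start once route is done — holds.
The shop runs at most 2 operations per shift — violated.
route can only start once weld is done — holds.
bore must fall between shift 2 and shift 6 — holds.
bore must be completed before finish — holds.
tap is restricted to shift 2 through shift 6 — holds.
polish can't start before shift 3 — violated.

Invalid. polish can't start before shift 3.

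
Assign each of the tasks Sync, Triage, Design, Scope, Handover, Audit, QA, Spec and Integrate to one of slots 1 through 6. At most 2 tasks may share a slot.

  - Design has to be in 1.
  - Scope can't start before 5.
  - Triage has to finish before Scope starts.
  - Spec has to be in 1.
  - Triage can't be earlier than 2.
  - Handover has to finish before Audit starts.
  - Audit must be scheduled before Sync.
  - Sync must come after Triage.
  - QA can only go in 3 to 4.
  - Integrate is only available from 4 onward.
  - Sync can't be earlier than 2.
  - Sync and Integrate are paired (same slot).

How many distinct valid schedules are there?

Splitting on Sync: it can be 4 (2), 5 (14), 6 (30). Listing each branch's schedules as (Triage, Design, Scope, Handover, Audit, QA, Spec, Integrate):
Sync=4: (2,1,5,2,3,3,1,4) (2,1,6,2,3,3,1,4) — 2.
Sync=5: (2,1,6,2,3,3,1,5) (2,1,6,2,3,4,1,5) (2,1,6,2,4,3,1,5) (2,1,6,2,4,4,1,5) (2,1,6,3,4,3,1,5) (2,1,6,3,4,4,1,5) (3,1,6,2,3,4,1,5) (3,1,6,2,4,3,1,5) (3,1,6,2,4,4,1,5) (3,1,6,3,4,4,1,5) (4,1,6,2,3,3,1,5) (4,1,6,2,3,4,1,5) (4,1,6,2,4,3,1,5) (4,1,6,3,4,3,1,5) — 14.
Sync=6: (2,1,5,2,3,3,1,6) (2,1,5,2,3,4,1,6) (2,1,5,2,4,3,1,6) (2,1,5,2,4,4,1,6) (2,1,5,2,5,3,1,6) (2,1,5,2,5,4,1,6) (2,1,5,3,4,3,1,6) (2,1,5,3,4,4,1,6) (2,1,5,3,5,3,1,6) (2,1,5,3,5,4,1,6) (2,1,5,4,5,3,1,6) (2,1,5,4,5,4,1,6) (3,1,5,2,3,4,1,6) (3,1,5,2,4,3,1,6) (3,1,5,2,4,4,1,6) (3,1,5,2,5,3,1,6) (3,1,5,2,5,4,1,6) (3,1,5,3,4,4,1,6) (3,1,5,3,5,4,1,6) (3,1,5,4,5,3,1,6) (3,1,5,4,5,4,1,6) (4,1,5,2,3,3,1,6) (4,1,5,2,3,4,1,6) (4,1,5,2,4,3,1,6) (4,1,5,2,5,3,1,6) (4,1,5,2,5,4,1,6) (4,1,5,3,4,3,1,6) (4,1,5,3,5,3,1,6) (4,1,5,3,5,4,1,6) (4,1,5,4,5,3,1,6) — 30.
Summing: 2 + 14 + 30 = 46.

46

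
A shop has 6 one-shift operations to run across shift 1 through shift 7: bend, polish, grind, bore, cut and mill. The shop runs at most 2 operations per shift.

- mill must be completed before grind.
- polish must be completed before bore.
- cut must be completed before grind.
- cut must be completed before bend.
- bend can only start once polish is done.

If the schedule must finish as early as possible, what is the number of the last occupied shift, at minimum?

The precedence chain requires at least 2 distinct shifts.
With at most 2 per shift and 6 operations, at least 3 shifts are needed.
3 works (last occupied shift: shift 3): for example bend in shift 2; mill in shift 2; polish in shift 1; grind in shift 3; bore in shift 3; cut in shift 1.

3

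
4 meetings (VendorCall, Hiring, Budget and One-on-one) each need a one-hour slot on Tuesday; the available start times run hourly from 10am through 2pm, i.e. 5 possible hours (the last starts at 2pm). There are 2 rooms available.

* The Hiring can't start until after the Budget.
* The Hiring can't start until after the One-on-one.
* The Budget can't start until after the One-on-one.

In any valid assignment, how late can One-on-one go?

12pm

Downstream work caps One-on-one at 12pm.
One-on-one at 12pm is achievable: One-on-one -> 12pm; Hiring -> 2pm; Budget -> 1pm; VendorCall -> 10am.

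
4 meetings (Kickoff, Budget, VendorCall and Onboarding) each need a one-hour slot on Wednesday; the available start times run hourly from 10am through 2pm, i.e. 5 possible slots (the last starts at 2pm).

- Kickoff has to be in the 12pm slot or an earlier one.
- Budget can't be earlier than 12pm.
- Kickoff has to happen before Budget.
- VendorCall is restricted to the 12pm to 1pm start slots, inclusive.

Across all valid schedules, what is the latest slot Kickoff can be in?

Kickoff's own window allows nothing later than 12pm.
Kickoff at 12pm is achievable: Budget -> 1pm; VendorCall -> 12pm; Onboarding -> 10am; Kickoff -> 12pm.

12pm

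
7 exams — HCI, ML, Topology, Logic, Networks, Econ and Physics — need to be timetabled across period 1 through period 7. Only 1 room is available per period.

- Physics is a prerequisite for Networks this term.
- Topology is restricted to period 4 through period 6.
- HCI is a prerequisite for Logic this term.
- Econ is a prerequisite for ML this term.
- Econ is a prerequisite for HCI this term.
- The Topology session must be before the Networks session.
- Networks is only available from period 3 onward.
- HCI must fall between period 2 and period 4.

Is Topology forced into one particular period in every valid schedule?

Topology can be period 4 (e.g. HCI=period 2, ML=period 6, Topology=period 4, Networks=period 5, Econ=period 1, Logic=period 7, Physics=period 3) or period 5 (e.g. Topology -> period 5; Networks -> period 6; Econ -> period 1; Logic -> period 7; HCI -> period 2; ML -> period 3; Physics -> period 4).

No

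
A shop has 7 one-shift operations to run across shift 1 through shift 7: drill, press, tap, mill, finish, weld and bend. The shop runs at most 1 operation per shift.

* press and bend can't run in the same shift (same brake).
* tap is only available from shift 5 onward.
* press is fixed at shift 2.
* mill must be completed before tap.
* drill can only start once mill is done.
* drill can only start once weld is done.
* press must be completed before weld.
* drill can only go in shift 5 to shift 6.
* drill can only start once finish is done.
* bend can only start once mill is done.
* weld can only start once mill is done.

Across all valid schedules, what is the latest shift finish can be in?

Downstream work caps finish at shift 5.
finish at shift 5 is achievable: mill -> shift 1, tap -> shift 7, drill -> shift 6, bend -> shift 4, weld -> shift 3, finish -> shift 5, press -> shift 2.

shift 5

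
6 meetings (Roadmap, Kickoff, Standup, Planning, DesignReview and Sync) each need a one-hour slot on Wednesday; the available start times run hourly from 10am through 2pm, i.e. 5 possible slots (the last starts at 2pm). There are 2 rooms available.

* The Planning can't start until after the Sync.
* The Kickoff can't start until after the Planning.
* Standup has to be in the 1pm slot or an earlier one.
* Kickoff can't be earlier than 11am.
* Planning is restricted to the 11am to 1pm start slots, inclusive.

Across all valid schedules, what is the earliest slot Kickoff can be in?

Kickoff is available from 11am; precedence pushes Kickoff to at least 12pm.
Kickoff at 12pm is achievable: Sync in 10am, Kickoff in 12pm, Planning in 11am, Roadmap in 11am, Standup in 10am, DesignReview in 12pm.

12pm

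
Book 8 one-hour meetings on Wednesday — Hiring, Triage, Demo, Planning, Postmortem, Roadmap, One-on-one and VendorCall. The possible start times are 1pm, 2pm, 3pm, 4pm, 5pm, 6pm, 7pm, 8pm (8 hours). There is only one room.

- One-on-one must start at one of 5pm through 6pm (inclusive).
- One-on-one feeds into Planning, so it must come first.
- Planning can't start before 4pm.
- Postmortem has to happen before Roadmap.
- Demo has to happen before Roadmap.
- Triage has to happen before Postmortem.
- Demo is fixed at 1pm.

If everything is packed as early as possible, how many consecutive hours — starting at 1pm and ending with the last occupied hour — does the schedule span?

8

The precedence chain requires at least 3 distinct hours.
With at most 1 per hour and 8 meetings, at least 8 hours are needed.
Propagating the time windows through the other constraints, Planning can't land before 6pm — that is hour 6 counting from 1pm — so the schedule must run through at least 6 hours.
8 works (last occupied hour: 8pm): for example Postmortem=3pm, Demo=1pm, Triage=2pm, One-on-one=5pm, Roadmap=4pm, VendorCall=8pm, Hiring=7pm, Planning=6pm.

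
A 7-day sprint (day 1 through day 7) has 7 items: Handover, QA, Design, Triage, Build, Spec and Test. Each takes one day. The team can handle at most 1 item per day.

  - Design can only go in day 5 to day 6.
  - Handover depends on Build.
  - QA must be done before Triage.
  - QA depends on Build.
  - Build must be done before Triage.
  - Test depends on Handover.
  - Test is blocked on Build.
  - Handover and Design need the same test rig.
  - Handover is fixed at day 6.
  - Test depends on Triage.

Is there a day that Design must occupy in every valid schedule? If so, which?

day 5

Design's window is day 5–day 6.
Handover is fixed at day 6, and Design can't share a day with Handover.
So Design must be day 5.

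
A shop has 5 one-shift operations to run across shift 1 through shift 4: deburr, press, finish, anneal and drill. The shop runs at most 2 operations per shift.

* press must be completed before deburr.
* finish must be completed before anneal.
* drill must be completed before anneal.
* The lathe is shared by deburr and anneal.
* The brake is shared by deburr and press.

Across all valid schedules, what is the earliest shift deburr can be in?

Precedence pushes deburr to at least shift 2.
deburr at shift 2 is achievable: drill in shift 2; deburr in shift 2; anneal in shift 3; finish in shift 1; press in shift 1.

shift 2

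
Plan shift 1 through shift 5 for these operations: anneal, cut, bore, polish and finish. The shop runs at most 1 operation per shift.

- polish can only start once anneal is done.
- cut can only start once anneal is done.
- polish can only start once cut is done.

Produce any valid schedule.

finish=shift 5, polish=shift 3, bore=shift 4, cut=shift 2, anneal=shift 1

Checking: anneal(shift 1) before cut(shift 2); cut(shift 2) before polish(shift 3); anneal(shift 1) before polish(shift 3); max 1 per shift (cap 1).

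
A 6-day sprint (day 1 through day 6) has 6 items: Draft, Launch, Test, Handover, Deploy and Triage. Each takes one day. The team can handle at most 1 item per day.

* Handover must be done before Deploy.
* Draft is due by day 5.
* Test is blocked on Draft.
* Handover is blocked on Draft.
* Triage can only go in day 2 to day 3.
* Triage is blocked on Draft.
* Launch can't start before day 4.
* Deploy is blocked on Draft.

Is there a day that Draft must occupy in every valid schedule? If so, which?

day 1

Draft's own window allows nothing later than day 5; downstream work caps Draft at day 2.
So Draft is pinned to day 1.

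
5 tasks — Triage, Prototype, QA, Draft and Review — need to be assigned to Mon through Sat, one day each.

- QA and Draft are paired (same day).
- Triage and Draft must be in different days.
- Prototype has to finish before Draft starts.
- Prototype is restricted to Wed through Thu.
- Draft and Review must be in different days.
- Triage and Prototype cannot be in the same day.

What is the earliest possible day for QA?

QA must be in the same day as Draft, which can't be before Thu, so QA is at least Thu.
QA at Thu is achievable: Draft -> Thu; Review -> Mon; Prototype -> Wed; Triage -> Mon; QA -> Thu.

Thu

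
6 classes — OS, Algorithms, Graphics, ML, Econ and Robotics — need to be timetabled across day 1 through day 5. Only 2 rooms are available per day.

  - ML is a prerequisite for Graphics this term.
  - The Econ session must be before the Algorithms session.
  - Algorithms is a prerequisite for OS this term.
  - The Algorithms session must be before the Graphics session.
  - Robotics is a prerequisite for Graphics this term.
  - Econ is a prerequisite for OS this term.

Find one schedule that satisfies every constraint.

Algorithms -> day 2, Econ -> day 1, OS -> day 3, Robotics -> day 2, ML -> day 1, Graphics -> day 3

Checking: Algorithms(day 2) before OS(day 3); ML(day 1) before Graphics(day 3); Econ(day 1) before Algorithms(day 2); Robotics(day 2) before Graphics(day 3); Econ(day 1) before OS(day 3); Algorithms(day 2) before Graphics(day 3); max 2 per day (cap 2).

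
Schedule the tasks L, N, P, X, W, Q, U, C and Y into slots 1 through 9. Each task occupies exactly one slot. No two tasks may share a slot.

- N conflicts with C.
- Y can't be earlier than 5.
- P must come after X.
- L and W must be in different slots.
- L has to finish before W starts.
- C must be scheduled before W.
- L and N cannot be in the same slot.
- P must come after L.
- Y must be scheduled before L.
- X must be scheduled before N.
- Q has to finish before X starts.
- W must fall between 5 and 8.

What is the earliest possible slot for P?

Precedence pushes P to at least 7.
P at 7 is achievable: Q=1; W=8; P=7; L=6; N=3; C=4; Y=5; U=9; X=2.

7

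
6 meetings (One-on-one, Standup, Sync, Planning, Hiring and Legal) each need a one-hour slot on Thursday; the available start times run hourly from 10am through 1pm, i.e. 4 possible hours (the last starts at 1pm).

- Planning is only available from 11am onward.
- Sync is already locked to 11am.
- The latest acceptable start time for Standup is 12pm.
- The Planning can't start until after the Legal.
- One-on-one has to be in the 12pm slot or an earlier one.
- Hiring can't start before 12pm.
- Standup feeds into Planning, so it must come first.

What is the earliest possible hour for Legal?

10am

Downstream work caps Legal at 12pm.
Legal at 10am is achievable: Sync -> 11am, Planning -> 11am, Hiring -> 12pm, Standup -> 10am, Legal -> 10am, One-on-one -> 10am.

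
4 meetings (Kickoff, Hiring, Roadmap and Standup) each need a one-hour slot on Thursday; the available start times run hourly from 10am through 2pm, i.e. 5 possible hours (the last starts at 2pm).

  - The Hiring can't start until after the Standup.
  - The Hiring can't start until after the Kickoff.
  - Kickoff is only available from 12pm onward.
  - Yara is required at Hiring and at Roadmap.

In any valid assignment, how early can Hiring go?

Precedence pushes Hiring to at least 1pm.
Hiring at 1pm is achievable: Kickoff=12pm; Roadmap=10am; Hiring=1pm; Standup=10am.

1pm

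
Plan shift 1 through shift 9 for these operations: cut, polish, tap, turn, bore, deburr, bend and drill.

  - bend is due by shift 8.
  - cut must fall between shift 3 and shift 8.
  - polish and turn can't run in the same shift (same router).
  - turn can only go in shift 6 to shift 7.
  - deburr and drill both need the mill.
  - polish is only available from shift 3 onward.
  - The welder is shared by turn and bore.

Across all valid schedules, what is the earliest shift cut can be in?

shift 3

Cut is available from shift 3; cut's own window allows nothing later than shift 8.
cut at shift 3 is achievable: bore=shift 1; drill=shift 2; deburr=shift 1; bend=shift 1; turn=shift 6; polish=shift 3; tap=shift 1; cut=shift 3.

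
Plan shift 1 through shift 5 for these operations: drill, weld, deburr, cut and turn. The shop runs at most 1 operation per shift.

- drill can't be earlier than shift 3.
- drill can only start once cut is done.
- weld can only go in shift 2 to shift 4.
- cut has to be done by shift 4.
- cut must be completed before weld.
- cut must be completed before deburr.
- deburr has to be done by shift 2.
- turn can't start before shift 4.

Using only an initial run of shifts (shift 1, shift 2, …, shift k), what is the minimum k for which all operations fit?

The precedence chain requires at least 2 distinct shifts.
With at most 1 per shift and 5 operations, at least 5 shifts are needed.
turn can't be placed before shift 4, so the schedule must run through at least shift 4.
5 works (last occupied shift: shift 5): for example deburr=shift 2; turn=shift 4; cut=shift 1; drill=shift 5; weld=shift 3.

5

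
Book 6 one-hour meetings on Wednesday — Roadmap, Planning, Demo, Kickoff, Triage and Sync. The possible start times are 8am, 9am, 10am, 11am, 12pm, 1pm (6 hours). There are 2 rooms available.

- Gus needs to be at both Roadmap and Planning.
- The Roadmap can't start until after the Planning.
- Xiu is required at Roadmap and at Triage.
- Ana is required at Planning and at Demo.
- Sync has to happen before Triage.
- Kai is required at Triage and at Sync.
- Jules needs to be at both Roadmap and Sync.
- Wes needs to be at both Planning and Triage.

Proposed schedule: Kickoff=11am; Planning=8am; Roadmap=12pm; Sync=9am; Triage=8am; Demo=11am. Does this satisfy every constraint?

Invalid. Wes needs to be at both Planning and Triage.

Jules needs to be at both Roadmap and Sync — holds.
The Roadmap can't start until after the Planning — holds.
There are 2 rooms available — holds.
Kai is required at Triage and at Sync — holds.
Xiu is required at Roadmap and at Triage — holds.
Ana is required at Planning and at Demo — holds.
Wes needs to be at both Planning and Triage — violated.
Sync has to happen before Triage — violated.
Gus needs to be at both Roadmap and Planning — holds.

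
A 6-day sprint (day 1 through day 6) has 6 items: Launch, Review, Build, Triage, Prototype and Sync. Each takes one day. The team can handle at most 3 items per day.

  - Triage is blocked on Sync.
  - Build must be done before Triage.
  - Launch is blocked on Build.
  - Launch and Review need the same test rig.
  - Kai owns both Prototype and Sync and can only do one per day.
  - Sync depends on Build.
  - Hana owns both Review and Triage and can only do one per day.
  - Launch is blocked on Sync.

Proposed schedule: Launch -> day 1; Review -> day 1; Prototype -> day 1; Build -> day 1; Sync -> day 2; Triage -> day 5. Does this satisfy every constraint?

The team can handle at most 3 items per day — violated.
Sync depends on Build — holds.
Hana owns both Review and Triage and can only do one per day — holds.
Launch is blocked on Build — violated.
Triage is blocked on Sync — holds.
Launch is blocked on Sync — violated.
Build must be done before Triage — holds.
Launch and Review need the same test rig — violated.
Kai owns both Prototype and Sync and can only do one per day — holds.

No — it violates: The team can handle at most 3 items per day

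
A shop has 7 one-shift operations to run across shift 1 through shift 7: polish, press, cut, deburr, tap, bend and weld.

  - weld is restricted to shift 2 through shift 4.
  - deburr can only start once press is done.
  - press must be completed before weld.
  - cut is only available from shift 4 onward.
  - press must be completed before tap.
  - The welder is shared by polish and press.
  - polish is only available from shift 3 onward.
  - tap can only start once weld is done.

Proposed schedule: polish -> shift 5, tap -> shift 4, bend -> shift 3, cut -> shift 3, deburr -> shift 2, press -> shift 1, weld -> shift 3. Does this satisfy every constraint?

cut is only available from shift 4 onward — violated.
polish is only available from shift 3 onward — holds.
press must be completed before weld — holds.
tap can only start once weld is done — holds.
The welder is shared by polish and press — holds.
weld is restricted to shift 2 through shift 4 — holds.
deburr can only start once press is done — holds.
press must be completed before tap — holds.

Invalid. cut is only available from shift 4 onward.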